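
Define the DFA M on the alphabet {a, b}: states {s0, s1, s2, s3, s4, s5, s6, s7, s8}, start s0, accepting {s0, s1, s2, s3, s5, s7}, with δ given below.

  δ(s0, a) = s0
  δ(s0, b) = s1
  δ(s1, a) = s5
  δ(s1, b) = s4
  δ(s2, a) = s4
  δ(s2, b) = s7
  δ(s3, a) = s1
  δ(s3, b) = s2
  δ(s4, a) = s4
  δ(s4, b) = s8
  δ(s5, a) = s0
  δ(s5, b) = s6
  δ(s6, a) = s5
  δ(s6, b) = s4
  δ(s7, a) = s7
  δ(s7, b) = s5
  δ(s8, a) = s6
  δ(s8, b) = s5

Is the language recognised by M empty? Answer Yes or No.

No

The empty string ε is accepted: the run s0 ends in the accepting state s0.
Since at least one string is accepted, L(M) is not empty.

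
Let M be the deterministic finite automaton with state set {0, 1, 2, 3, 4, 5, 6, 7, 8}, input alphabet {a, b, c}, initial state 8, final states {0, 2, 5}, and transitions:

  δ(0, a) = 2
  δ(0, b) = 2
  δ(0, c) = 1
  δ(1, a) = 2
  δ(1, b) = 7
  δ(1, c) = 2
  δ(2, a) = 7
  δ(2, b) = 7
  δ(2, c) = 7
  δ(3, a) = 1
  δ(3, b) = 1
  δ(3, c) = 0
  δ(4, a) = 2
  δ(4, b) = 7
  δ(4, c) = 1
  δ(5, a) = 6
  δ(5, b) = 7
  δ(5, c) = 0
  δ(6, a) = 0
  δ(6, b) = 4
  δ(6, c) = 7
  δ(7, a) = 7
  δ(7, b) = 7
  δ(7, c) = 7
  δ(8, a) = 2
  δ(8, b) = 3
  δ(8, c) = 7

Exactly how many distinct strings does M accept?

10

The useful subgraph on states {0, 1, 2, 3, 8} is acyclic, so L(M) is finite; the longest accepting path visits 5 useful states, giving maximum string length 4.
Counting accepting paths from 8 by length: 1 of length 1, 1 of length 2, 6 of length 3, 2 of length 4. Total 10.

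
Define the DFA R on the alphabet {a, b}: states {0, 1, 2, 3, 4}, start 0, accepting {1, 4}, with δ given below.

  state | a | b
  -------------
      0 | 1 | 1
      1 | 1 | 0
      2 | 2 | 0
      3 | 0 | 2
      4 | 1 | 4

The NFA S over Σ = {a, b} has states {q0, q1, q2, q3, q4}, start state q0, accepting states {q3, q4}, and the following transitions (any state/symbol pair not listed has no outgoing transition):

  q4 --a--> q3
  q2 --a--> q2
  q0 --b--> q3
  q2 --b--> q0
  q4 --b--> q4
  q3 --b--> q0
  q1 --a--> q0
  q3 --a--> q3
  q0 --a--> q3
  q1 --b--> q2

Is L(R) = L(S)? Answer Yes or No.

Yes

Exploring the product automaton R × S from the start pair (0, q0), following both machines on each input symbol, reaches 2 state pairs: (0, q0), (1, q3).
R accepts in {1, 4} and S accepts in {q3, q4}. In every reachable pair the two components are either both accepting — (1, q3) — or both non-accepting, so no string is accepted by exactly one of the machines: L(R) \ L(S) and L(S) \ L(R) are both empty.
Hence every string is accepted by R iff it is accepted by S, and the two languages coincide.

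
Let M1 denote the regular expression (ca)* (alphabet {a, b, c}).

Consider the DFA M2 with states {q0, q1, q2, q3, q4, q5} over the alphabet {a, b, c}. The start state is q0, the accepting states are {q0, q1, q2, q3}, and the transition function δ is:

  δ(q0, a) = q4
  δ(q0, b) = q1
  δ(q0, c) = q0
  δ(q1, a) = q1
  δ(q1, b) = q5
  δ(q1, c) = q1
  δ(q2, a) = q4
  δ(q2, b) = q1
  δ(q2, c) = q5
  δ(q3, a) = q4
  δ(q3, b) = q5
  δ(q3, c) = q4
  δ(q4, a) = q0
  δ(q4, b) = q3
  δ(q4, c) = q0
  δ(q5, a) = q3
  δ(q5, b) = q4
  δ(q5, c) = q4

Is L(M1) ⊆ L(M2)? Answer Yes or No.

No

The string ca is in L(M1) but not in L(M2).
So L(M1) ⊄ L(M2).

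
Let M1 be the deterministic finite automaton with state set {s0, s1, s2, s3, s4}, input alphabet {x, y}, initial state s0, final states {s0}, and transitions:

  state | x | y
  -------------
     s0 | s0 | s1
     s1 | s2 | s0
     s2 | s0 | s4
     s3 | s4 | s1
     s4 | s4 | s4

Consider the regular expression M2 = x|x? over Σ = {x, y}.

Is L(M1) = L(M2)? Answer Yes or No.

No

The string xx is accepted by M1 but rejected by M2.
So L(M1) ≠ L(M2).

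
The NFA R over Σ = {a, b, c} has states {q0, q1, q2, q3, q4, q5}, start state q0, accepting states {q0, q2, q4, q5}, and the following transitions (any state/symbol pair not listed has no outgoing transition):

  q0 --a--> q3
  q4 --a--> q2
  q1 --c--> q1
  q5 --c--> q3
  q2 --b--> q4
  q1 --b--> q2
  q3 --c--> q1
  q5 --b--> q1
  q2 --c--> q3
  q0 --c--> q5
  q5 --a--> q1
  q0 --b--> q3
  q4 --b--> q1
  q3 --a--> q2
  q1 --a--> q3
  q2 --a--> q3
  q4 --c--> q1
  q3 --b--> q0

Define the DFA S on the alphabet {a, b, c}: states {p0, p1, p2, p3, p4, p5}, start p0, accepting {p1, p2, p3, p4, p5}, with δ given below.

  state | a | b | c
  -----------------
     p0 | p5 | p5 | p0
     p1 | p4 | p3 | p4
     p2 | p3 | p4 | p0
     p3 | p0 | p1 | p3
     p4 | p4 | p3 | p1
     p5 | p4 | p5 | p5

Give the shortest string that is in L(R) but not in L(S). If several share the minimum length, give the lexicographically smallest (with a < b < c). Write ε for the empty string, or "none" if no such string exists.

The empty string ε is accepted by R but not by S.
Since ε is the unique shortest string, it is the required witness.

ε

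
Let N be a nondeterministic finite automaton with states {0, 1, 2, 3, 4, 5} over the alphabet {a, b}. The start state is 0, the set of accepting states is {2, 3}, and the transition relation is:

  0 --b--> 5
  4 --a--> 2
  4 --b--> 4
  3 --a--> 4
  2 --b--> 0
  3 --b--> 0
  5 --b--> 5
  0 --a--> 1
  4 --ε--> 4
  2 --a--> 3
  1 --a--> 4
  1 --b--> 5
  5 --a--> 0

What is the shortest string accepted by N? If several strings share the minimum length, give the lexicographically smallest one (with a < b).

aaa

A breadth-first search from 0 reaches an accepting state first via the path 0 → 1 → 4 → 2 on input aaa.
No string of length < 3 is accepted (BFS exhausts all shorter strings without reaching an accepting state), and aaa is the lexicographically least accepting string of length 3.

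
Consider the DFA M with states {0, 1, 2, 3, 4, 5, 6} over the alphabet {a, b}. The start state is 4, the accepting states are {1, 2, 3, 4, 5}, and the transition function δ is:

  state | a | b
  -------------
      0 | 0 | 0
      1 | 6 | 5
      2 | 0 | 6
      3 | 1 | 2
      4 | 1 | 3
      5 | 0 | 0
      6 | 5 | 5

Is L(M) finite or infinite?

finite

The useful states (reachable from 4 and able to reach an accepting state) are {1, 2, 3, 4, 5, 6}.
Restricted to these states the transition graph has no cycle, so every accepting path has bounded length and L is finite.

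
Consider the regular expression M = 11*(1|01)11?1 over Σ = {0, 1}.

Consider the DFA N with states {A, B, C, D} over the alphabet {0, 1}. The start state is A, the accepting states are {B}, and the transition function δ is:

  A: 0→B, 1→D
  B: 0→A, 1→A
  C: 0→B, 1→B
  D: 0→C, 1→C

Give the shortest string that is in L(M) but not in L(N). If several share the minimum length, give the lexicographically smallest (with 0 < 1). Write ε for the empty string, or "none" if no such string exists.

1111

The string 1111 is accepted by M but not by N.
No shorter string lies in the difference, and 1111 is the lexicographically first length-4 string in L(M) \ L(N).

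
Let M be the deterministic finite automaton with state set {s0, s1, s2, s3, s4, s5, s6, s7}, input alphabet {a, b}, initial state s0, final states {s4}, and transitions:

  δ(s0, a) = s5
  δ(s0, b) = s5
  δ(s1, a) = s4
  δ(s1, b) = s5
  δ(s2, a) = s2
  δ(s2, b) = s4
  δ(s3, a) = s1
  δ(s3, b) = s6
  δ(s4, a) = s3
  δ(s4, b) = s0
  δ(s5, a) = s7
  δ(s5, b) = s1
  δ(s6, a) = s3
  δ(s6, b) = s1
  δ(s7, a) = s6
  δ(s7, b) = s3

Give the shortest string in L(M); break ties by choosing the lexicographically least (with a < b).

A breadth-first search from s0 reaches an accepting state first via the path s0 → s5 → s1 → s4 on input aba.
No string of length < 3 is accepted (BFS exhausts all shorter strings without reaching an accepting state), and aba is the lexicographically least accepting string of length 3.

aba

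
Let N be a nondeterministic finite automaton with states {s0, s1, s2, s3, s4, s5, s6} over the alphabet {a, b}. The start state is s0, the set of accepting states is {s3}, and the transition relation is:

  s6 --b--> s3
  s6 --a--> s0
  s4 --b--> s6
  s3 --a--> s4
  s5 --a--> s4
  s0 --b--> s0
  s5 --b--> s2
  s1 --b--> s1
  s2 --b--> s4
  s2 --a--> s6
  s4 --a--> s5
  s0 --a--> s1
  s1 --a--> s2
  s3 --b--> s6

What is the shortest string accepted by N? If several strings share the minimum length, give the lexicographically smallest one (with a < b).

A breadth-first search from s0 reaches an accepting state first via the path s0 → s1 → s2 → s6 → s3 on input aaab.
No string of length < 4 is accepted (BFS exhausts all shorter strings without reaching an accepting state), and aaab is the lexicographically least accepting string of length 4.

aaab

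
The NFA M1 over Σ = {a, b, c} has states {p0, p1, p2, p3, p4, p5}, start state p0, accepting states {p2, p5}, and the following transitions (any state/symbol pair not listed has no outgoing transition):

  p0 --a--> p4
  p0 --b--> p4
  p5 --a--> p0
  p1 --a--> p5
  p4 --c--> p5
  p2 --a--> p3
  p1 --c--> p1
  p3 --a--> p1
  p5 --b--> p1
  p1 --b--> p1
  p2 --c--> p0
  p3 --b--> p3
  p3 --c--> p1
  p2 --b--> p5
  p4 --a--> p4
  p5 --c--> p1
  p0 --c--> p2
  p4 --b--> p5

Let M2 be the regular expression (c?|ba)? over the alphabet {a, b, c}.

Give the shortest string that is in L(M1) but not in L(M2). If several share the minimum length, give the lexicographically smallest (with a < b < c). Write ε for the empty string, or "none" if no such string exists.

The string ab is accepted by M1 but not by M2.
No shorter string lies in the difference, and ab is the lexicographically first length-2 string in L(M1) \ L(M2).

ab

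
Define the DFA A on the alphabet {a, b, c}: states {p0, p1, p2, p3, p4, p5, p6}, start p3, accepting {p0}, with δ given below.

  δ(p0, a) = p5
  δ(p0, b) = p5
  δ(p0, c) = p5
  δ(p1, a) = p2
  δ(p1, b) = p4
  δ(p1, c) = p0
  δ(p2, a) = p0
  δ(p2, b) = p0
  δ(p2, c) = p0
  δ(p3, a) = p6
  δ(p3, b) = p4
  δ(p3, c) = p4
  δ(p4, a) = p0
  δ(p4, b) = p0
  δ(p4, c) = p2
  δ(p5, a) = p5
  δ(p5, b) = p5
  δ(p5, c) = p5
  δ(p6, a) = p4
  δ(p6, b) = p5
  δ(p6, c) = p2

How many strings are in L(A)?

18

The useful subgraph on states {p0, p2, p3, p4, p6} is acyclic, so L(A) is finite; the longest accepting path visits 5 useful states, giving maximum string length 4.
Counting accepting paths from p3 by length: 4 of length 2, 11 of length 3, 3 of length 4. Total 18.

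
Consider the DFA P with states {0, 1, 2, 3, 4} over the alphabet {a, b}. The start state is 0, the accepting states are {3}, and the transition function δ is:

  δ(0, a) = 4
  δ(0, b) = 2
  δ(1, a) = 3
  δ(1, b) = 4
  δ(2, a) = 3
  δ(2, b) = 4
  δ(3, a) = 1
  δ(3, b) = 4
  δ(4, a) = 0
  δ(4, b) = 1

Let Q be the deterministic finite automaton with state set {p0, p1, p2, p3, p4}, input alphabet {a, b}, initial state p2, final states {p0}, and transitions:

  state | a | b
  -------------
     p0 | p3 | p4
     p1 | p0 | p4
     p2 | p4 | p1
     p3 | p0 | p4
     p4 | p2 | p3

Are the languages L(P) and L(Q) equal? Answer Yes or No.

Exploring the product automaton P × Q from the start pair (0, p2), following both machines on each input symbol, reaches 5 state pairs: (0, p2), (4, p4), (2, p1), (1, p3), (3, p0).
P accepts in {3} and Q accepts in {p0}. In every reachable pair the two components are either both accepting — (3, p0) — or both non-accepting, so no string is accepted by exactly one of the machines: L(P) \ L(Q) and L(Q) \ L(P) are both empty.
Hence every string is accepted by P iff it is accepted by Q, and the two languages coincide.

Yes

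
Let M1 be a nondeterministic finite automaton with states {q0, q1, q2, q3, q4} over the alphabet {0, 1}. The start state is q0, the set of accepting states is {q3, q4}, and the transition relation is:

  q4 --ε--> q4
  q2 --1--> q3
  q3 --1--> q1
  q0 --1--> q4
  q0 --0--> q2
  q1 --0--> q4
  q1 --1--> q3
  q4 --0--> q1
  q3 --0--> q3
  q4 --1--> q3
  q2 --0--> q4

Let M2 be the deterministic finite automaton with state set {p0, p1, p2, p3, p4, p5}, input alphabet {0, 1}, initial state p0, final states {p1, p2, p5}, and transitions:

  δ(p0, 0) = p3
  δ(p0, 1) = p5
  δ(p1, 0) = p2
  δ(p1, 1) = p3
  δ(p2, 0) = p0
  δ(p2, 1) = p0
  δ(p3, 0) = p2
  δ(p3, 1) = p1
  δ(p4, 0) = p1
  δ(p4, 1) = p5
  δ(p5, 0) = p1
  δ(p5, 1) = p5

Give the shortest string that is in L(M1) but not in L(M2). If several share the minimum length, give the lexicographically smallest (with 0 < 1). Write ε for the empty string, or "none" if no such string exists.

The string 001 is accepted by M1 but not by M2.
No shorter string lies in the difference, and 001 is the lexicographically first length-3 string in L(M1) \ L(M2).

001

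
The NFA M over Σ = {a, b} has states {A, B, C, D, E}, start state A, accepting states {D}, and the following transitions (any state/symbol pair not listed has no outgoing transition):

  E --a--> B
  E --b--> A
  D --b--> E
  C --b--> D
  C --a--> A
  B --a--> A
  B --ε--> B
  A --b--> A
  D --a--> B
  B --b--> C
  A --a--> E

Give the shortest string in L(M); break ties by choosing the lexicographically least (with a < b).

A breadth-first search from A reaches an accepting state first via the path A → E → B → C → D on input aabb.
No string of length < 4 is accepted (BFS exhausts all shorter strings without reaching an accepting state), and aabb is the lexicographically least accepting string of length 4.

aabb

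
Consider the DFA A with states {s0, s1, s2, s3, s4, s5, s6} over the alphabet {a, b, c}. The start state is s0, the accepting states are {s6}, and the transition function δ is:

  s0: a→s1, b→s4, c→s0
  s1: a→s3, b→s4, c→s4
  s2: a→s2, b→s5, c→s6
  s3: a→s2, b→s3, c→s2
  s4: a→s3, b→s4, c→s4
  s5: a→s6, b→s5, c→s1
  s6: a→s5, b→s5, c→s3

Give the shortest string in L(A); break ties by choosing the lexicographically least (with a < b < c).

A breadth-first search from s0 reaches an accepting state first via the path s0 → s1 → s3 → s2 → s6 on input aaac.
No string of length < 4 is accepted (BFS exhausts all shorter strings without reaching an accepting state), and aaac is the lexicographically least accepting string of length 4.

aaac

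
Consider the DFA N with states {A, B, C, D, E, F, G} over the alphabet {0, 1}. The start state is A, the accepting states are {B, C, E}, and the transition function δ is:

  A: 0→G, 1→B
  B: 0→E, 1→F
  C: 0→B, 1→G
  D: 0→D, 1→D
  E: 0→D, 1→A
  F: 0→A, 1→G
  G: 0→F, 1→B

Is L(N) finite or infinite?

State A is reachable from the start and can reach an accepting state, and it lies on the cycle A → B → E → A.
Traversing that cycle any number of times yields accepted strings of unbounded length, so the language is infinite.

infinite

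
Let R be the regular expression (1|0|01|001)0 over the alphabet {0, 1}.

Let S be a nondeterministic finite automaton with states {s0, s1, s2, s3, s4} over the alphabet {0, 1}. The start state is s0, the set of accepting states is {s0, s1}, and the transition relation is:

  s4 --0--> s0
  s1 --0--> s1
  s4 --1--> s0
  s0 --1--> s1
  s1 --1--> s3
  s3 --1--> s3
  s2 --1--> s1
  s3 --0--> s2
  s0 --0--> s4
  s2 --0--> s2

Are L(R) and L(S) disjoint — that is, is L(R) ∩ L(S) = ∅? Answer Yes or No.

The string 00 is accepted by both R and S.
Hence L(R) ∩ L(S) ≠ ∅.

No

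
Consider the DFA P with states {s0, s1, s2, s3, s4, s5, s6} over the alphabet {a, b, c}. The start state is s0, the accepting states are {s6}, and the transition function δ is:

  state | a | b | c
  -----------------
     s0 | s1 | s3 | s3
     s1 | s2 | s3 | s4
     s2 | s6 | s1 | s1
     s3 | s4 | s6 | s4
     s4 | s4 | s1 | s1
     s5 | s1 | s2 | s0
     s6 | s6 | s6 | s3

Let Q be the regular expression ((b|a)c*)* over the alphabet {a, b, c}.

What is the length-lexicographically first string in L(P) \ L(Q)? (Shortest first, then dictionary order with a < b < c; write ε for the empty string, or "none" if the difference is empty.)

The string cb is accepted by P but not by Q.
No shorter string lies in the difference, and cb is the lexicographically first length-2 string in L(P) \ L(Q).

cb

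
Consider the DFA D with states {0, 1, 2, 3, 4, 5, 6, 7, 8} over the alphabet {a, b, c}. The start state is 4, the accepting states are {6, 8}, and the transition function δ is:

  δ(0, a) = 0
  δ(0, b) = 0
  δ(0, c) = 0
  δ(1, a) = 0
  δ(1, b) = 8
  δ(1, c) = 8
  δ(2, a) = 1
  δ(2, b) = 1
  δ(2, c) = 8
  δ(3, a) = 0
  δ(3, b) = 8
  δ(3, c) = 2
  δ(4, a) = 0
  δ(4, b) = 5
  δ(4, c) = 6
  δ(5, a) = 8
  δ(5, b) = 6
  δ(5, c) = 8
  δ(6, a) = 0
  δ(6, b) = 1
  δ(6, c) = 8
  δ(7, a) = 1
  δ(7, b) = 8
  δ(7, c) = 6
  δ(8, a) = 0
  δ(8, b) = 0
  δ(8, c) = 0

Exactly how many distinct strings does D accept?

The useful subgraph on states {1, 4, 5, 6, 8} is acyclic, so L(D) is finite; the longest accepting path visits 5 useful states, giving maximum string length 4.
Counting accepting paths from 4 by length: 1 of length 1, 4 of length 2, 3 of length 3, 2 of length 4. Total 10.

10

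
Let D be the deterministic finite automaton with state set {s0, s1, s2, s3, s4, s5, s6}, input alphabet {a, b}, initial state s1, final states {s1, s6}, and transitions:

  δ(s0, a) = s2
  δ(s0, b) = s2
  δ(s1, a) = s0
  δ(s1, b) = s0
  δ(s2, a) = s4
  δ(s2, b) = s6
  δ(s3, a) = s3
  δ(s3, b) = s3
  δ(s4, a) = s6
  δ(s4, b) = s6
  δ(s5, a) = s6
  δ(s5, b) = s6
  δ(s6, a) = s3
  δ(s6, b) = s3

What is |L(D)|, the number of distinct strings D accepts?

The useful subgraph on states {s0, s1, s2, s4, s6} is acyclic, so L(D) is finite; the longest accepting path visits 5 useful states, giving maximum string length 4.
Counting accepting paths from s1 by length: 1 of length 0, 4 of length 3, 8 of length 4. Total 13.

13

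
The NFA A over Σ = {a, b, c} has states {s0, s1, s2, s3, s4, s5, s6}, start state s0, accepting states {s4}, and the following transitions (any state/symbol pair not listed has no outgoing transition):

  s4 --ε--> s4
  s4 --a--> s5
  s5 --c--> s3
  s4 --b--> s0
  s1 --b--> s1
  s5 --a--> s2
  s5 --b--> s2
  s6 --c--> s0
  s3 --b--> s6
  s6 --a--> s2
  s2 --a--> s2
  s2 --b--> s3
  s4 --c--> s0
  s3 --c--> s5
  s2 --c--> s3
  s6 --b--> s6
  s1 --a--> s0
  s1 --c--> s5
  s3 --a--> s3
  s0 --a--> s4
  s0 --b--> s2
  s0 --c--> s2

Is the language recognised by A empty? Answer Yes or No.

No

The string a is accepted: the run s0 → s4 ends in the accepting state s4.
Since at least one string is accepted, L(A) is not empty.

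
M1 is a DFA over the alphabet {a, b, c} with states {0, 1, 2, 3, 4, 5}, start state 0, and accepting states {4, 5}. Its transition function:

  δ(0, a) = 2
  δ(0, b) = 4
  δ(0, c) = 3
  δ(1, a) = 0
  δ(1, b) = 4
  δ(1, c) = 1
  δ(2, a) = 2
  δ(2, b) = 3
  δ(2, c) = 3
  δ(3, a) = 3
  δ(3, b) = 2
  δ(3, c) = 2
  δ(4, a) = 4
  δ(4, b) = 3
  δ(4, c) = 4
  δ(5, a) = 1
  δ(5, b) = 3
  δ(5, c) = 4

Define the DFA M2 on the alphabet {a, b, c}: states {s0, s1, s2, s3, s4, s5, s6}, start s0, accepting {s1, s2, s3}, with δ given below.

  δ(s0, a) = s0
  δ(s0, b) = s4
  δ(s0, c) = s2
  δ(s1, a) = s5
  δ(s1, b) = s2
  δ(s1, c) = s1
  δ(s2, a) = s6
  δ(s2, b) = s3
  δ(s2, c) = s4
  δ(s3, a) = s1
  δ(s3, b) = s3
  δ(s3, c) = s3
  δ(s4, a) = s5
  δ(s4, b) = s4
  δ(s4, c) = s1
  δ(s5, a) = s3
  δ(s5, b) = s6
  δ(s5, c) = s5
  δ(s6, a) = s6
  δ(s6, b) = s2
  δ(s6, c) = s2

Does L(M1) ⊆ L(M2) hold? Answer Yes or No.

No

The string b is in L(M1) but not in L(M2).
So L(M1) ⊄ L(M2).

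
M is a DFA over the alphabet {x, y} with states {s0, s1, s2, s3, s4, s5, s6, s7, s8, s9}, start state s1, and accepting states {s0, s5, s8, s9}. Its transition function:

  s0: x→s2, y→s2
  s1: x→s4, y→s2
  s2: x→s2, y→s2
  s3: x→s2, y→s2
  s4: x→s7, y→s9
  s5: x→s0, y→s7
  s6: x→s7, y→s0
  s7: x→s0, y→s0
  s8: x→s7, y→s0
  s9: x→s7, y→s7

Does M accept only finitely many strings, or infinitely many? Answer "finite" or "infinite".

The useful states (reachable from s1 and able to reach an accepting state) are {s0, s1, s4, s7, s9}.
Restricted to these states the transition graph has no cycle, so every accepting path has bounded length and L is finite.

finite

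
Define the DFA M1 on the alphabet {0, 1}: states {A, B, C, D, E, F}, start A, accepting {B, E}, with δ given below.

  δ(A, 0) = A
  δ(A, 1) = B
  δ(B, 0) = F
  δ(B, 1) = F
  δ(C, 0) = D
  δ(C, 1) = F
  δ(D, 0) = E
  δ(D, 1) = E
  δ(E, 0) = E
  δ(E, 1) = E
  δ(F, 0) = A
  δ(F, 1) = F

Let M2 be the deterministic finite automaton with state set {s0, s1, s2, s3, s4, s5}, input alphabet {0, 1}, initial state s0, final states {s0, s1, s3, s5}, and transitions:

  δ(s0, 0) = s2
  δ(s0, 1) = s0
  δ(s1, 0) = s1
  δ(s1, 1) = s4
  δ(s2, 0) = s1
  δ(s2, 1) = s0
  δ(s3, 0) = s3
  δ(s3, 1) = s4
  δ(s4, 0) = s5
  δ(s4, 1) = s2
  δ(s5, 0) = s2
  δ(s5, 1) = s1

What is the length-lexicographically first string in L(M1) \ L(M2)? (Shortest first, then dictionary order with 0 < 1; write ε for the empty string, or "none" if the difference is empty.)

001

The string 001 is accepted by M1 but not by M2.
No shorter string lies in the difference, and 001 is the lexicographically first length-3 string in L(M1) \ L(M2).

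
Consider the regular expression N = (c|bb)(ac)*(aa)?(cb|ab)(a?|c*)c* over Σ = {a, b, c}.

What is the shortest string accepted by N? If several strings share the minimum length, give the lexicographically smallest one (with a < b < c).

cab

By inspection of the expression, no string of length less than 3 matches, and cab is the lexicographically first match of length 3.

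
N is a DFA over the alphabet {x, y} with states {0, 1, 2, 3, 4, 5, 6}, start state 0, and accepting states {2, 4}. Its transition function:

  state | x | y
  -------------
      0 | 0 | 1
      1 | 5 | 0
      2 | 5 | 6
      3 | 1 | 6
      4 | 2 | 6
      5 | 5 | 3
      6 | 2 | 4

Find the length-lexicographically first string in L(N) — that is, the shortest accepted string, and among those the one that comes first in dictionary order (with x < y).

yxyyx

A breadth-first search from 0 reaches an accepting state first via the path 0 → 1 → 5 → 3 → 6 → 2 on input yxyyx.
No string of length < 5 is accepted (BFS exhausts all shorter strings without reaching an accepting state), and yxyyx is the lexicographically least accepting string of length 5.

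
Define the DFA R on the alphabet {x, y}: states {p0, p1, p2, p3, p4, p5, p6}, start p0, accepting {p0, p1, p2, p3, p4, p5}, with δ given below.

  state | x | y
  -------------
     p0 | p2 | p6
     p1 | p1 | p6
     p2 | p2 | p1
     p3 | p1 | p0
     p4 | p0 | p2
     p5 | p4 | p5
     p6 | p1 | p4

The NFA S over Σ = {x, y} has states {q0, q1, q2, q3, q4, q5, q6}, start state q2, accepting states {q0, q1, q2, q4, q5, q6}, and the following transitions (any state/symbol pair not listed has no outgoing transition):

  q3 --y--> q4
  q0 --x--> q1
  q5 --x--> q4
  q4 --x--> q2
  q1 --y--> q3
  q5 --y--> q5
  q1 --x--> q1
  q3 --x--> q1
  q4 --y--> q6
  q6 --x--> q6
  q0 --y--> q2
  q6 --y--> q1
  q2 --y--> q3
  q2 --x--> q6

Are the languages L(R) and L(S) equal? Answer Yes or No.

Yes

Exploring the product automaton R × S from the start pair (p0, q2), following both machines on each input symbol, reaches 5 state pairs: (p0, q2), (p2, q6), (p6, q3), (p1, q1), (p4, q4).
R accepts in {p0, p1, p2, p3, p4, p5} and S accepts in {q0, q1, q2, q4, q5, q6}. In every reachable pair the two components are either both accepting — (p0, q2), (p2, q6), (p1, q1), (p4, q4) — or both non-accepting, so no string is accepted by exactly one of the machines: L(R) \ L(S) and L(S) \ L(R) are both empty.
Hence every string is accepted by R iff it is accepted by S, and the two languages coincide.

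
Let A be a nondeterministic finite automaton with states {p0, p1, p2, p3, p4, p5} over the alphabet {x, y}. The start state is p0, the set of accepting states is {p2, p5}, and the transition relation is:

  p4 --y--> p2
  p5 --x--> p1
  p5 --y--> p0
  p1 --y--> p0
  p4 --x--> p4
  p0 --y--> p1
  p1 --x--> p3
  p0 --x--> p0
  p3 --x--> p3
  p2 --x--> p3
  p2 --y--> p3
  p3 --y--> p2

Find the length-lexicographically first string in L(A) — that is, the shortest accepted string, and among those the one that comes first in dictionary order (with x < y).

A breadth-first search from p0 reaches an accepting state first via the path p0 → p1 → p3 → p2 on input yxy.
No string of length < 3 is accepted (BFS exhausts all shorter strings without reaching an accepting state), and yxy is the lexicographically least accepting string of length 3.

yxy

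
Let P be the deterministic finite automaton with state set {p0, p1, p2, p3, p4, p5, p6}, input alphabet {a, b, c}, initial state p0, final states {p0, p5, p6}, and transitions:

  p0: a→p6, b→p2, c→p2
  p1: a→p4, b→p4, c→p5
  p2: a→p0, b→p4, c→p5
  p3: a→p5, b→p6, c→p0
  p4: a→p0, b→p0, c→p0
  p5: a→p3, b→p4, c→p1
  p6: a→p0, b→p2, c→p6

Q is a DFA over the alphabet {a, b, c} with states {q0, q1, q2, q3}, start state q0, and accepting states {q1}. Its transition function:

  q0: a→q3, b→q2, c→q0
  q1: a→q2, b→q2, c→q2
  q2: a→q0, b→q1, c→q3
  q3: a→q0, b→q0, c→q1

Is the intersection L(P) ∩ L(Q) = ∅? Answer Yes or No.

The string ac is accepted by both P and Q.
Hence L(P) ∩ L(Q) ≠ ∅.

No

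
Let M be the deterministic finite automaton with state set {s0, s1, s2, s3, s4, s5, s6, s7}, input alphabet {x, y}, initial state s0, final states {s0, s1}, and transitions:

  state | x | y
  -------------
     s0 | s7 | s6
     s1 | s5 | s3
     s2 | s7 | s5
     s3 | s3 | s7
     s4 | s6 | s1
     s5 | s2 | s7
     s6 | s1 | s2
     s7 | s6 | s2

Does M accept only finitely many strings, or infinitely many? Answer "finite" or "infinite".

infinite

State s3 is reachable from the start and can reach an accepting state, and it lies on the cycle s3 → s3.
Traversing that cycle any number of times yields accepted strings of unbounded length, so the language is infinite.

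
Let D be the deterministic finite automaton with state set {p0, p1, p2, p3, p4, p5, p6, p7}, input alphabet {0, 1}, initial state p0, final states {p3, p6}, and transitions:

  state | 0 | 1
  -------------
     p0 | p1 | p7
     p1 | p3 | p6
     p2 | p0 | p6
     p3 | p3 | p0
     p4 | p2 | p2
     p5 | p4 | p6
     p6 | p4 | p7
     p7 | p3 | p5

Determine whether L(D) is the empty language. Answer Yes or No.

The string 00 is accepted: the run p0 → p1 → p3 ends in the accepting state p3.
Since at least one string is accepted, L(D) is not empty.

No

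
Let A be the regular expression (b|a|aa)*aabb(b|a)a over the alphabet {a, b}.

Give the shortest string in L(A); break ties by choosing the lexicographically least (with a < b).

By inspection of the expression, no string of length less than 6 matches, and aabbaa is the lexicographically first match of length 6.

aabbaa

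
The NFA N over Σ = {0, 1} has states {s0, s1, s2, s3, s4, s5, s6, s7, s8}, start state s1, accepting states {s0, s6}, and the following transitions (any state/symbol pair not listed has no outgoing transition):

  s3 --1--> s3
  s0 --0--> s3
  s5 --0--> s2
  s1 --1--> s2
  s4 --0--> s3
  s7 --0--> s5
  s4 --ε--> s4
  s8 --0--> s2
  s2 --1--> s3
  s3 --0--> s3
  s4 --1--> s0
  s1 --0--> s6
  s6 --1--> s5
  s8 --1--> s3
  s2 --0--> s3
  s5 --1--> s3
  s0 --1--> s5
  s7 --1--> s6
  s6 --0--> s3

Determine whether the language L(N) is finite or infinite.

The useful states (reachable from s1 and able to reach an accepting state) are {s1, s6}.
Restricted to these states the transition graph has no cycle, so every accepting path has bounded length and L is finite.

finite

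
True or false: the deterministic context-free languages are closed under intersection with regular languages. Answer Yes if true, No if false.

Yes

Run the DPDA and a DFA for the regular language in lock-step (product of the two finite controls, one shared stack, the DFA component advancing only on genuine input moves); the result is still deterministic and accepts when both components accept.
So the deterministic context-free languages are closed under intersection with a regular language.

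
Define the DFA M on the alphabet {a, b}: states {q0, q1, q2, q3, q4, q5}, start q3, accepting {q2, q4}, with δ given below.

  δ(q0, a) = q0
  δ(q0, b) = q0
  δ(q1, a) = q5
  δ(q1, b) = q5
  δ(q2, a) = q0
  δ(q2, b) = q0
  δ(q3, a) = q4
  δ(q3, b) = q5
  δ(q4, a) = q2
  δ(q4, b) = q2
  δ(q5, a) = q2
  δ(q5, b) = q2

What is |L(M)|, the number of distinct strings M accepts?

The useful subgraph on states {q2, q3, q4, q5} is acyclic, so L(M) is finite; the longest accepting path visits 3 useful states, giving maximum string length 2.
Counting accepting paths from q3 by length: 1 of length 1, 4 of length 2. Total 5.

5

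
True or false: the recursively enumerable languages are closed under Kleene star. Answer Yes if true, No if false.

Dovetail over all factorisations of the input into blocks and all step bounds, running the recogniser for L on every block of a factorisation; accept if some factorisation has all of its blocks accepted.
So the recursively enumerable languages are closed under Kleene star.

Yes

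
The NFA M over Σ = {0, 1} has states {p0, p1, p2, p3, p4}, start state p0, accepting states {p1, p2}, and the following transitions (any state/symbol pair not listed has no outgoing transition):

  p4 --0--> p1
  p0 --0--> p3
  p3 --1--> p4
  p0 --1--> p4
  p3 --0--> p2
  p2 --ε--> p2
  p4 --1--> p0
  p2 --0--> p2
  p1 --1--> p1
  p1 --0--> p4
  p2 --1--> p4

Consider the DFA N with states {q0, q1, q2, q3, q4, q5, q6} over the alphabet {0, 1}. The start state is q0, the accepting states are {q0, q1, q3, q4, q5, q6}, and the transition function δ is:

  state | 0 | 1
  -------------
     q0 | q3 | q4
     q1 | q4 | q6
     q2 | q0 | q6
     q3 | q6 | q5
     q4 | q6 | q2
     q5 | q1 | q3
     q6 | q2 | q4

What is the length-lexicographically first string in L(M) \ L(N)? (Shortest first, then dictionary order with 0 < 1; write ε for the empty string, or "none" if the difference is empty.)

000

The string 000 is accepted by M but not by N.
No shorter string lies in the difference, and 000 is the lexicographically first length-3 string in L(M) \ L(N).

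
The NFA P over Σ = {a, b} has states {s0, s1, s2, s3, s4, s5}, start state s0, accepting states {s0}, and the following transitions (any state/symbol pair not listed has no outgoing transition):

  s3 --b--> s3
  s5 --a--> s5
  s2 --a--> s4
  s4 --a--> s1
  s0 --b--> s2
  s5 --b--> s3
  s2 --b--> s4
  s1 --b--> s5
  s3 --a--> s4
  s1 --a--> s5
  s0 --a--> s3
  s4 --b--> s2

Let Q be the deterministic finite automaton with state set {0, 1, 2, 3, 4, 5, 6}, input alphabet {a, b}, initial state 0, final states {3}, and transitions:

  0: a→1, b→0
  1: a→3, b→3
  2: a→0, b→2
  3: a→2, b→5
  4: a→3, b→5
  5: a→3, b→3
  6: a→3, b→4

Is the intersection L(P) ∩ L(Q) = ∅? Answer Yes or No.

Exploring the product automaton P × Q from the start pair (s0, 0), following both machines on each input symbol, reaches 24 state pairs: (s0, 0), (s3, 1), (s2, 0), (s4, 3), (s3, 3), (s4, 1), (s4, 0), (s1, 2), (s2, 5), (s4, 2), (s3, 5), (s1, 3), (s2, 3), (s1, 1), (s5, 0), (s5, 2), (s1, 0), (s2, 2), (s5, 5), (s4, 5), (s5, 3), (s5, 1), (s3, 0), (s3, 2).
P accepts in {s0} and Q accepts in {3}; no reachable pair has both components accepting, so no string drives both machines to acceptance simultaneously and L(P) ∩ L(Q) = ∅.
So no string is accepted by both, and the intersection is empty.

Yes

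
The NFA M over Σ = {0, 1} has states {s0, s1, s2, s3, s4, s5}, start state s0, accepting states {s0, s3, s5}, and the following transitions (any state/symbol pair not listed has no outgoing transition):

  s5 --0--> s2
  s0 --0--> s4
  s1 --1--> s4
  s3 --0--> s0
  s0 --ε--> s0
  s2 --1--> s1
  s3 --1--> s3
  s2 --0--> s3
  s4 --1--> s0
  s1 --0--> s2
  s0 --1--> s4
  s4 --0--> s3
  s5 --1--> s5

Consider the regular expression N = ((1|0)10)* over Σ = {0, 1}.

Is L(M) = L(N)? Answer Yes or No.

No

The string 00 is accepted by M but rejected by N.
So L(M) ≠ L(N).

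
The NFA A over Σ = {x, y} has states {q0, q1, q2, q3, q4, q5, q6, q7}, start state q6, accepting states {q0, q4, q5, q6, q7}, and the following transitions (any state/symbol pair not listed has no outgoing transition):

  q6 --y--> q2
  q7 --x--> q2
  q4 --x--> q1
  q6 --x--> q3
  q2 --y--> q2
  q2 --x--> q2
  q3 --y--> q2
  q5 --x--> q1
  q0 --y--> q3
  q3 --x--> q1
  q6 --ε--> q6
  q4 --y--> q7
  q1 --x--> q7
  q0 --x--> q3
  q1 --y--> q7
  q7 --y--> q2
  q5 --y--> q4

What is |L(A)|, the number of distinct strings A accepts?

3

The useful subgraph on states {q1, q3, q6, q7} is acyclic, so L(A) is finite; the longest accepting path visits 4 useful states, giving maximum string length 3.
Counting accepting paths from q6 by length: 1 of length 0, 2 of length 3. Total 3.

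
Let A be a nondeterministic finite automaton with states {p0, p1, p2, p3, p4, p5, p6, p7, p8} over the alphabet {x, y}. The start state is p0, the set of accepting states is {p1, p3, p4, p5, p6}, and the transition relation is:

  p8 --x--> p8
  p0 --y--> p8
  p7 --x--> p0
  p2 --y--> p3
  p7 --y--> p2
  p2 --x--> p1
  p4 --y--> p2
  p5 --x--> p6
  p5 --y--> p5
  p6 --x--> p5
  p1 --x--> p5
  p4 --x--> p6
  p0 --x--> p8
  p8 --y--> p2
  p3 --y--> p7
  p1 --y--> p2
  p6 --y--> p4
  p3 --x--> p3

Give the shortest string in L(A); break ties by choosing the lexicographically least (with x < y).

A breadth-first search from p0 reaches an accepting state first via the path p0 → p8 → p2 → p1 on input xyx.
No string of length < 3 is accepted (BFS exhausts all shorter strings without reaching an accepting state), and xyx is the lexicographically least accepting string of length 3.

xyx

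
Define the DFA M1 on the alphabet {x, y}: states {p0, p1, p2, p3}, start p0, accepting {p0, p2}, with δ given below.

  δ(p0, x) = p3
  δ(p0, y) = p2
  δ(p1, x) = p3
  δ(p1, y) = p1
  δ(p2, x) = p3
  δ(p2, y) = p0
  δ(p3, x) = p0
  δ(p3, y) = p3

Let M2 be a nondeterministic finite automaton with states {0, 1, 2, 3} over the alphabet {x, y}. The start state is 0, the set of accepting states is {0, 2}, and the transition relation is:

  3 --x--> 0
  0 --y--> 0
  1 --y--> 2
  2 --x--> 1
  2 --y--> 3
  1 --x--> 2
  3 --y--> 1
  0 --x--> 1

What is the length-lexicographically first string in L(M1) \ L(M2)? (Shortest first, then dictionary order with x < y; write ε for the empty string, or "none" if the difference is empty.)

The string xxy is accepted by M1 but not by M2.
No shorter string lies in the difference, and xxy is the lexicographically first length-3 string in L(M1) \ L(M2).

xxy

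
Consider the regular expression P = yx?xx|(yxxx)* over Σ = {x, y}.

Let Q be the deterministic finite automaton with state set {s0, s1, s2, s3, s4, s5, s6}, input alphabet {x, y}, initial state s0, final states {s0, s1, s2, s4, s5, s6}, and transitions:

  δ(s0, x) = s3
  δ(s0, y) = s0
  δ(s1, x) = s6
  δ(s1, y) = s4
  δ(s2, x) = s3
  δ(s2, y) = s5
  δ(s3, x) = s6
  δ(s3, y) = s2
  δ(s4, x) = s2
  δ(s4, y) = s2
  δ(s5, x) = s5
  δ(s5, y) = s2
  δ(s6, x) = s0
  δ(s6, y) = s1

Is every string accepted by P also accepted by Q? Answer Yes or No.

Yes

Converting the expression P to a DFA (subset construction, then merging equivalent states) gives the minimal DFA with states {p0, p1, p2, p3, p4, p5, p6, p7, p8}, start state p0, accepting states {p0, p4, p5} and transitions p0: x→p1, y→p2; p1: x→p1, y→p1; p2: x→p3, y→p1; p3: x→p4, y→p1; p4: x→p5, y→p1; p5: x→p1, y→p6; p6: x→p7, y→p1; p7: x→p8, y→p1; p8: x→p5, y→p1.
Exploring the product automaton P × Q from the start pair (p0, s0), following both machines on each input symbol, reaches 15 state pairs: (p0, s0), (p1, s3), (p2, s0), (p1, s6), (p1, s2), (p3, s3), (p1, s0), (p1, s1), (p1, s5), (p4, s6), (p1, s4), (p5, s0), (p6, s0), (p7, s3), (p8, s6).
P accepts in {p0, p4, p5} and Q accepts in {s0, s1, s2, s4, s5, s6}. The reachable pairs whose P-component is accepting are (p0, s0), (p4, s6), (p5, s0); in each of them the Q-component is accepting too, so the product for L(P) \ L(Q) (P-component accepting, Q-component rejecting) has no reachable accepting pair and the difference is empty.
Hence every string in L(P) is also in L(Q).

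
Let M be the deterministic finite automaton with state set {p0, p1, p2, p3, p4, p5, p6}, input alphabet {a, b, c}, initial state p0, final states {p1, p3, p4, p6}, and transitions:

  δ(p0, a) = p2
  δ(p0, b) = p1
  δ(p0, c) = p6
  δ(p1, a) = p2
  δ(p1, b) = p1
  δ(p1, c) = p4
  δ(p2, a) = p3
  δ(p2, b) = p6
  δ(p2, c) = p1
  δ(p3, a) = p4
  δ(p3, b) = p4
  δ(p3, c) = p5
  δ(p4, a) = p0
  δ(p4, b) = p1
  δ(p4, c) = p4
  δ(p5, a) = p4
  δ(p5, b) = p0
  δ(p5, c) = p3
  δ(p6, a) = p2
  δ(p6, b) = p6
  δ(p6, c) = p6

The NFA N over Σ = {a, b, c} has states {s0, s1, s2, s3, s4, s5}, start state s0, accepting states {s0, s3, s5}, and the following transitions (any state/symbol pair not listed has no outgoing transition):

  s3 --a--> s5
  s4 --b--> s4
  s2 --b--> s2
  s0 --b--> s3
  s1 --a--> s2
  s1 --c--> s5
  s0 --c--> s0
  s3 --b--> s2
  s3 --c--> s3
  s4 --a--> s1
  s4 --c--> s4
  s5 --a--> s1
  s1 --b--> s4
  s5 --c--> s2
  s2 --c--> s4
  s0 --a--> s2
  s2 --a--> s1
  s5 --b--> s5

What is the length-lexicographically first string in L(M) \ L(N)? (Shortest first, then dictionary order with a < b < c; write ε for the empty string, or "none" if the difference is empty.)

The string aa is accepted by M but not by N.
No shorter string lies in the difference, and aa is the lexicographically first length-2 string in L(M) \ L(N).

aa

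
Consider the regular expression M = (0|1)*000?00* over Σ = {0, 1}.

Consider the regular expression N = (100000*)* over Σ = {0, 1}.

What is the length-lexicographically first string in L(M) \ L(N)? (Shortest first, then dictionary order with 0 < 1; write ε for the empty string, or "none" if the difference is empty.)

000

The string 000 is accepted by M but not by N.
No shorter string lies in the difference, and 000 is the lexicographically first length-3 string in L(M) \ L(N).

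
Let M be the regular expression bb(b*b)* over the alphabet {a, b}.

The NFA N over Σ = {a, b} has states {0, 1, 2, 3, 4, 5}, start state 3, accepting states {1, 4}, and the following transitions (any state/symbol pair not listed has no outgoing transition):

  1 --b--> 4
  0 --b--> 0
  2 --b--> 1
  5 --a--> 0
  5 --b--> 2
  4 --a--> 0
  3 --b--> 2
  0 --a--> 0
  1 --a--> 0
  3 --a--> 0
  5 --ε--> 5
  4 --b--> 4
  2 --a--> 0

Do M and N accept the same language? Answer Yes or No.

Converting the expression M to a DFA (subset construction, then merging equivalent states) gives the minimal DFA with states {m0, m1, m2, m3}, start state m0, accepting states {m3} and transitions m0: a→m1, b→m2; m1: a→m1, b→m1; m2: a→m1, b→m3; m3: a→m1, b→m3.
Exploring the product automaton M × N from the start pair (m0, 3), following both machines on each input symbol, reaches 5 state pairs: (m0, 3), (m1, 0), (m2, 2), (m3, 1), (m3, 4).
M accepts in {m3} and N accepts in {1, 4}. In every reachable pair the two components are either both accepting — (m3, 1), (m3, 4) — or both non-accepting, so no string is accepted by exactly one of the machines: L(M) \ L(N) and L(N) \ L(M) are both empty.
Hence every string is accepted by M iff it is accepted by N, and the two languages coincide.

Yes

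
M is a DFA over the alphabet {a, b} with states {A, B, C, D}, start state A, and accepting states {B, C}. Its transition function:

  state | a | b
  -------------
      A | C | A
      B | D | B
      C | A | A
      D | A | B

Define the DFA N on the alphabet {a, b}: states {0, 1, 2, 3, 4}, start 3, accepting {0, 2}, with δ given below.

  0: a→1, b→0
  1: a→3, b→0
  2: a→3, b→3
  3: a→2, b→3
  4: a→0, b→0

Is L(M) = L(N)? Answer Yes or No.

Yes

Exploring the product automaton M × N from the start pair (A, 3), following both machines on each input symbol, reaches 2 state pairs: (A, 3), (C, 2).
M accepts in {B, C} and N accepts in {0, 2}. In every reachable pair the two components are either both accepting — (C, 2) — or both non-accepting, so no string is accepted by exactly one of the machines: L(M) \ L(N) and L(N) \ L(M) are both empty.
Hence every string is accepted by M iff it is accepted by N, and the two languages coincide.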